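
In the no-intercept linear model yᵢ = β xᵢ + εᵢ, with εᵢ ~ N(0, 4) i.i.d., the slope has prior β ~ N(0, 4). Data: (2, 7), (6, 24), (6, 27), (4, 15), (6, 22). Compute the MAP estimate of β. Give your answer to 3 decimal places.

β̂_MAP = 3.969

log p(β | y) = −Σ(yᵢ − βxᵢ)²/(2·4) − β²/(2·4) + const.
Setting the derivative to zero: Σxᵢ(yᵢ − βxᵢ)/4 − β/4 = 0, so β = Σxᵢyᵢ / (Σxᵢ² + σ²/τ²).
Σxᵢyᵢ = 2·7 + 6·24 + 6·27 + 4·15 + 6·22 = 512; Σxᵢ² = 128; σ²/τ² = 1.
β̂_MAP = 512 / (128 + 1) = 512/129 ≈ 3.969.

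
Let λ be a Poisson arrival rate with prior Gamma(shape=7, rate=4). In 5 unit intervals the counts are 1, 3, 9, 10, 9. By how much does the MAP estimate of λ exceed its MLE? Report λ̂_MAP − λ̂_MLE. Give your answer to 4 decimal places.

Σxᵢ = 32. Posterior is Gamma(39, 9); MAP = (39−1)/9 = 38/9 ≈ 4.22222.
MLE = x̄ = 32/5 ≈ 6.40000.
Difference = 38/9 − 32/5 = -98/45 ≈ -2.1778.

MAP − MLE = -2.1778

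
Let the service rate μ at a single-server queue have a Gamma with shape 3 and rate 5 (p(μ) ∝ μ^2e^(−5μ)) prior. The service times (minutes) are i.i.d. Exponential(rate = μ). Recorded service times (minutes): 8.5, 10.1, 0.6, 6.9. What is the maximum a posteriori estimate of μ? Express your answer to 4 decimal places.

μ̂_MAP = 0.1929

The Exponential(rate=μ) likelihood is ∝ μ^n e^(−μΣtᵢ). Here n = 4 and Σtᵢ = 8.5 + 10.1 + 0.6 + 6.9 = 26.1.
Posterior ∝ μ^2e^(−5μ) · μ^4e^(−26.1μ) = μ^6e^(−31.1μ), i.e. Gamma(7, 31.1).
Mode = (a−1)/b = 6/31.1 ≈ 0.1929.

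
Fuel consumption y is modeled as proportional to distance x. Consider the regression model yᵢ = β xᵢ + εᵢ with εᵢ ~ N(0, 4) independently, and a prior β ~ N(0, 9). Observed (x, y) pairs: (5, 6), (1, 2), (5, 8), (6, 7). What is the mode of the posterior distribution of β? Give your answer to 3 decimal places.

β̂_MAP = 1.304

log p(β | y) = −Σ(yᵢ − βxᵢ)²/(2·4) − β²/(2·9) + const.
Setting the derivative to zero: Σxᵢ(yᵢ − βxᵢ)/4 − β/9 = 0, so β = Σxᵢyᵢ / (Σxᵢ² + σ²/τ²).
Σxᵢyᵢ = 5·6 + 1·2 + 5·8 + 6·7 = 114; Σxᵢ² = 87; σ²/τ² = 4/9.
β̂_MAP = 114 / (87 + 4/9) = 114/(787/9) = 1026/787 ≈ 1.304.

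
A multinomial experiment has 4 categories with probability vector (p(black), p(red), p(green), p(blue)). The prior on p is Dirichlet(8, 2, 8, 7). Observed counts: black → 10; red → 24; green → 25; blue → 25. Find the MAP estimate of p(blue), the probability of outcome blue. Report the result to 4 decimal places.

MAP estimate of p(blue) = 0.2952

The posterior is Dirichlet(αᵢ + nᵢ) = Dirichlet(18, 26, 33, 32).
For a Dirichlet(a₁,…,a_K) with all aᵢ > 1, the mode has j-th component (aⱼ − 1)/(Σaᵢ − K).
Here Σaᵢ = 109 and K = 4, so p(blue) = (32 − 1)/(109 − 4) = 31/105 ≈ 0.2952.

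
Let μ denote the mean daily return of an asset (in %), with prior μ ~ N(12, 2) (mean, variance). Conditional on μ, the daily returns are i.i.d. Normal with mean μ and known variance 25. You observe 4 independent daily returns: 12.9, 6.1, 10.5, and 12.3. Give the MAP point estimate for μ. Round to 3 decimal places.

μ̂_MAP = 11.624

n = 4; x̄ = (12.9 + 6.1 + 10.5 + 12.3)/4 = 41.8/4 = 10.45.
For a Normal prior and Normal likelihood with known variance, the posterior is Normal; its mode equals its mean, the precision-weighted average.
Prior precision 1/σ₀² = 1/2 = 0.5; data precision n/σ² = 4/25 = 0.16.
μ̂ = (0.5·12 + 0.16·10.45) / (0.5 + 0.16) = 7.672/0.66 = 1918/165 ≈ 11.624.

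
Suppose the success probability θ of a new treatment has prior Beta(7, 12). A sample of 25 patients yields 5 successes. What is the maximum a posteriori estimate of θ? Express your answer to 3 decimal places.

Prior: Beta(7, 12).
Data: 5 successes in 25 trials. The binomial likelihood contributes θ^5(1−θ)^20, so the posterior is Beta(7+5, 12+20) = Beta(12, 32).
For Beta(a, b) with a, b > 1 the mode is (a−1)/(a+b−2) = 11/42 ≈ 0.262.

θ̂_MAP = 0.262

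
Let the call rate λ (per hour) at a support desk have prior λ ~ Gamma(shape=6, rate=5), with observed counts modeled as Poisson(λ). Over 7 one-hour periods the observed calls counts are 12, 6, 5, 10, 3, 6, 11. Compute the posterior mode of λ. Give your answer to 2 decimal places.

λ̂_MAP = 4.83

Σxᵢ = 12+6+5+10+3+6+11 = 53, with n = 7.
Posterior ∝ λ^5e^(−5λ) · λ^53e^(−7λ) = λ^58e^(−12λ), i.e. Gamma(shape=59, rate=12).
The mode of a Gamma(a, b) with a ≥ 1 (shape–rate) is (a−1)/b = 58/12 ≈ 4.83.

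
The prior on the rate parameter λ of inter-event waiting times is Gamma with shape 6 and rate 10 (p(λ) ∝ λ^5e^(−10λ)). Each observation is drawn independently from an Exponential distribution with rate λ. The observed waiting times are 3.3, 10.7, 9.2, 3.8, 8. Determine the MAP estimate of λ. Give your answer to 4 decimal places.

λ̂_MAP = 0.2222

The Exponential(rate=λ) likelihood is ∝ λ^n e^(−λΣtᵢ). Here n = 5 and Σtᵢ = 3.3 + 10.7 + 9.2 + 3.8 + 8 = 35.
Posterior ∝ λ^5e^(−10λ) · λ^5e^(−35λ) = λ^10e^(−45λ), i.e. Gamma(11, 45).
Mode = (a−1)/b = 10/45 ≈ 0.2222.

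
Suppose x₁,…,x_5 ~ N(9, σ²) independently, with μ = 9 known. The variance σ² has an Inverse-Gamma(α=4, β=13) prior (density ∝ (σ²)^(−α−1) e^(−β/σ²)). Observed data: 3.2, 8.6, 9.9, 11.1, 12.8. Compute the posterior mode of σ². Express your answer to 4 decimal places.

σ̂²_MAP = 5.2973

Sum of squared deviations about the known mean: SS = (3.2−9)² + (8.6−9)² + (9.9−9)² + (11.1−9)² + (12.8−9)² = 53.46.
The Normal likelihood contributes (σ²)^(−n/2) exp(−SS/(2σ²)), so the posterior is Inverse-Gamma(α + n/2, β + SS/2) = Inverse-Gamma(6.5, 39.73).
The mode of Inverse-Gamma(a, b) is b/(a+1) = 39.73/7.5 ≈ 5.2973.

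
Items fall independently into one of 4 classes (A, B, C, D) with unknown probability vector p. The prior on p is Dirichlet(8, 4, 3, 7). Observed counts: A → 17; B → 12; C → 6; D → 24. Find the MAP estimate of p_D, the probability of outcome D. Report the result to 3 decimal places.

MAP estimate of p_D = 0.390

The posterior is Dirichlet(αᵢ + nᵢ) = Dirichlet(25, 16, 9, 31).
For a Dirichlet(a₁,…,a_K) with all aᵢ > 1, the mode has j-th component (aⱼ − 1)/(Σaᵢ − K).
Here Σaᵢ = 81 and K = 4, so p_D = (31 − 1)/(81 − 4) = 30/77 ≈ 0.390.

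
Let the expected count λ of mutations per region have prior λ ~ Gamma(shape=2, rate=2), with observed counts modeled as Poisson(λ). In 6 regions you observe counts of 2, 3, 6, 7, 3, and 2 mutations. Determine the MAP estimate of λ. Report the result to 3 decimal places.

Σxᵢ = 2+3+6+7+3+2 = 23, with n = 6.
Posterior ∝ λe^(−2λ) · λ^23e^(−6λ) = λ^24e^(−8λ), i.e. Gamma(shape=25, rate=8).
The mode of a Gamma(a, b) with a ≥ 1 (shape–rate) is (a−1)/b = 24/8 ≈ 3.000.

λ̂_MAP = 3.000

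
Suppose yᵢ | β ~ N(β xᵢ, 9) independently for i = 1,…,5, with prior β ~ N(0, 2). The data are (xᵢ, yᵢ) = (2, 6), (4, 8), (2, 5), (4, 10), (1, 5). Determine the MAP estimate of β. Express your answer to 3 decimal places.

log p(β | y) = −Σ(yᵢ − βxᵢ)²/(2·9) − β²/(2·2) + const.
Setting the derivative to zero: Σxᵢ(yᵢ − βxᵢ)/9 − β/2 = 0, so β = Σxᵢyᵢ / (Σxᵢ² + σ²/τ²).
Σxᵢyᵢ = 2·6 + 4·8 + 2·5 + 4·10 + 1·5 = 99; Σxᵢ² = 41; σ²/τ² = 4.5.
β̂_MAP = 99 / (41 + 4.5) = 99/45.5 ≈ 2.176.

β̂_MAP = 2.176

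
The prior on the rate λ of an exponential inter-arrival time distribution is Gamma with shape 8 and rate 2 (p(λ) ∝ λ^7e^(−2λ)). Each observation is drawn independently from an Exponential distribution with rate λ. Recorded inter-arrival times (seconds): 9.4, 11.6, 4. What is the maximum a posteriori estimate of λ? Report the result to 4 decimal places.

λ̂_MAP = 0.3704

The Exponential(rate=λ) likelihood is ∝ λ^n e^(−λΣtᵢ). Here n = 3 and Σtᵢ = 9.4 + 11.6 + 4 = 25.
Posterior ∝ λ^7e^(−2λ) · λ^3e^(−25λ) = λ^10e^(−27λ), i.e. Gamma(11, 27).
Mode = (a−1)/b = 10/27 ≈ 0.3704.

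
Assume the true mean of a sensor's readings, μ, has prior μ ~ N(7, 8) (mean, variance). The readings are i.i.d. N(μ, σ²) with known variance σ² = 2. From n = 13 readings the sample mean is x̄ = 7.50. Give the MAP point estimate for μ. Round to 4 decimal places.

n = 13, x̄ = 7.50.
For a Normal prior and Normal likelihood with known variance, the posterior is Normal; its mode equals its mean, the precision-weighted average.
Prior precision 1/σ₀² = 1/8 = 0.125; data precision n/σ² = 13/2 = 6.5.
μ̂ = (0.125·7 + 6.5·7.5) / (0.125 + 6.5) = 49.625/6.625 = 397/53 ≈ 7.4906.

μ̂_MAP = 7.4906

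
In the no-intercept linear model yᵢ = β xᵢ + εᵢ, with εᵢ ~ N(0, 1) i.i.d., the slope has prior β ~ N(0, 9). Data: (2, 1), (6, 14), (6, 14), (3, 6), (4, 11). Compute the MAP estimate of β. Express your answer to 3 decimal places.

β̂_MAP = 2.295

log p(β | y) = −Σ(yᵢ − βxᵢ)²/(2·1) − β²/(2·9) + const.
Setting the derivative to zero: Σxᵢ(yᵢ − βxᵢ)/1 − β/9 = 0, so β = Σxᵢyᵢ / (Σxᵢ² + σ²/τ²).
Σxᵢyᵢ = 2·1 + 6·14 + 6·14 + 3·6 + 4·11 = 232; Σxᵢ² = 101; σ²/τ² = 1/9.
β̂_MAP = 232 / (101 + 1/9) = 232/(910/9) = 1044/455 ≈ 2.295.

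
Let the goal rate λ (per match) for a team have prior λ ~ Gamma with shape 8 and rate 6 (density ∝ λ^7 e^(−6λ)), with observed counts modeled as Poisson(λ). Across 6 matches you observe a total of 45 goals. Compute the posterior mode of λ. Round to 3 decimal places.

Σxᵢ = 45, n = 6.
Posterior ∝ λ^7e^(−6λ) · λ^45e^(−6λ) = λ^52e^(−12λ), i.e. Gamma(shape=53, rate=12).
The mode of a Gamma(a, b) with a ≥ 1 (shape–rate) is (a−1)/b = 52/12 ≈ 4.333.

λ̂_MAP = 4.333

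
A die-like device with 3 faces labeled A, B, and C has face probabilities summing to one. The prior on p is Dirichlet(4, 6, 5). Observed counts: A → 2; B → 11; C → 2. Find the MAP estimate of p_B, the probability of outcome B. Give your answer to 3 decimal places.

MAP estimate of p_B = 0.593

The posterior is Dirichlet(αᵢ + nᵢ) = Dirichlet(6, 17, 7).
For a Dirichlet(a₁,…,a_K) with all aᵢ > 1, the mode has j-th component (aⱼ − 1)/(Σaᵢ − K).
Here Σaᵢ = 30 and K = 3, so p_B = (17 − 1)/(30 − 3) = 16/27 ≈ 0.593.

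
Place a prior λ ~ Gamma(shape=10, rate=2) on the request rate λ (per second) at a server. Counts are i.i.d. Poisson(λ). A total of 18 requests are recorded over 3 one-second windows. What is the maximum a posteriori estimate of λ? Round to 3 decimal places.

Σxᵢ = 18, n = 3.
Posterior ∝ λ^9e^(−2λ) · λ^18e^(−3λ) = λ^27e^(−5λ), i.e. Gamma(shape=28, rate=5).
The mode of a Gamma(a, b) with a ≥ 1 (shape–rate) is (a−1)/b = 27/5 ≈ 5.400.

λ̂_MAP = 5.400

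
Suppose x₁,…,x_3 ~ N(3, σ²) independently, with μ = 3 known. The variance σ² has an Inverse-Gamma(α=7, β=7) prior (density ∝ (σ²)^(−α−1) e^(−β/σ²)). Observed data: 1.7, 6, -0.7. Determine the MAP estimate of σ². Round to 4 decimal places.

σ̂²_MAP = 2.0200

Sum of squared deviations about the known mean: SS = (1.7−3)² + (6−3)² + (-0.7−3)² = 24.38.
The Normal likelihood contributes (σ²)^(−n/2) exp(−SS/(2σ²)), so the posterior is Inverse-Gamma(α + n/2, β + SS/2) = Inverse-Gamma(8.5, 19.19).
The mode of Inverse-Gamma(a, b) is b/(a+1) = 19.19/9.5 ≈ 2.0200.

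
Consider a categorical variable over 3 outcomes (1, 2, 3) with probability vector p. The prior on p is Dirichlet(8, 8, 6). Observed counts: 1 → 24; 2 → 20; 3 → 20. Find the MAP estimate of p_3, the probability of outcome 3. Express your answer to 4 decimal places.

The posterior is Dirichlet(αᵢ + nᵢ) = Dirichlet(32, 28, 26).
For a Dirichlet(a₁,…,a_K) with all aᵢ > 1, the mode has j-th component (aⱼ − 1)/(Σaᵢ − K).
Here Σaᵢ = 86 and K = 3, so p_3 = (26 − 1)/(86 − 3) = 25/83 ≈ 0.3012.

MAP estimate: 0.3012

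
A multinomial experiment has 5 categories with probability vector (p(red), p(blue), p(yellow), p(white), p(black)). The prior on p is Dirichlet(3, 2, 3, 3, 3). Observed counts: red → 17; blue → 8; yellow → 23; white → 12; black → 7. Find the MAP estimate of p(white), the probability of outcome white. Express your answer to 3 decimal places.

The posterior is Dirichlet(αᵢ + nᵢ) = Dirichlet(20, 10, 26, 15, 10).
For a Dirichlet(a₁,…,a_K) with all aᵢ > 1, the mode has j-th component (aⱼ − 1)/(Σaᵢ − K).
Here Σaᵢ = 81 and K = 5, so p(white) = (15 − 1)/(81 − 5) = 14/76 ≈ 0.184.

MAP estimate of p(white) = 0.184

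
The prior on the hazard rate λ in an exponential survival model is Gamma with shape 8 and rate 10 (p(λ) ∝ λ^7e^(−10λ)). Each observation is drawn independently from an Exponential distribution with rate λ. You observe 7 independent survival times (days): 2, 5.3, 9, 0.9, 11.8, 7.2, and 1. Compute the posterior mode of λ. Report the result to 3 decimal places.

The Exponential(rate=λ) likelihood is ∝ λ^n e^(−λΣtᵢ). Here n = 7 and Σtᵢ = 2 + 5.3 + 9 + 0.9 + 11.8 + 7.2 + 1 = 37.2.
Posterior ∝ λ^7e^(−10λ) · λ^7e^(−37.2λ) = λ^14e^(−47.2λ), i.e. Gamma(15, 47.2).
Mode = (a−1)/b = 14/47.2 ≈ 0.297.

λ̂_MAP = 0.297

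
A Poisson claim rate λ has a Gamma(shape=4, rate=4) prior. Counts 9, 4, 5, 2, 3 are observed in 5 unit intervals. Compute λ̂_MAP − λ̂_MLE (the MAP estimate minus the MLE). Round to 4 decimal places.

Σxᵢ = 23. Posterior is Gamma(27, 9); MAP = (27−1)/9 = 26/9 ≈ 2.88889.
MLE = x̄ = 23/5 ≈ 4.60000.
Difference = 26/9 − 23/5 = -77/45 ≈ -1.7111.

MAP − MLE = -1.7111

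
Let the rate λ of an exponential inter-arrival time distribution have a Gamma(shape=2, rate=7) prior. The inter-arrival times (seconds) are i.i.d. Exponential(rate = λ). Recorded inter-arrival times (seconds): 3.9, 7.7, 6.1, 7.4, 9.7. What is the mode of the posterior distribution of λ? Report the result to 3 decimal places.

λ̂_MAP = 0.144

The Exponential(rate=λ) likelihood is ∝ λ^n e^(−λΣtᵢ). Here n = 5 and Σtᵢ = 3.9 + 7.7 + 6.1 + 7.4 + 9.7 = 34.8.
Posterior ∝ λe^(−7λ) · λ^5e^(−34.8λ) = λ^6e^(−41.8λ), i.e. Gamma(7, 41.8).
Mode = (a−1)/b = 6/41.8 ≈ 0.144.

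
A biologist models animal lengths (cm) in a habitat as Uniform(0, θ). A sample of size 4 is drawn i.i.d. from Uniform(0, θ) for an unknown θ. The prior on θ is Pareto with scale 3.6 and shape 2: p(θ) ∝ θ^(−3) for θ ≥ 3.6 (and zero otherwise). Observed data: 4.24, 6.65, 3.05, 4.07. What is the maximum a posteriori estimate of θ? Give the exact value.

The Uniform(0, θ) likelihood is θ^(−n) for θ ≥ max(xᵢ), zero otherwise. Here max(xᵢ) = 6.65.
Posterior ∝ θ^(−3) · θ^(−4) = θ^(−7) on θ ≥ max(3.6, 6.65) = 6.65.
This density is strictly decreasing in θ, so the posterior mode lies at the lower boundary of the support.

θ̂_MAP = 6.65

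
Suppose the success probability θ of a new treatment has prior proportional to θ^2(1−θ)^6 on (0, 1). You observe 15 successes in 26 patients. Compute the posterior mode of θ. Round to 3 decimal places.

θ̂_MAP = 0.500

The prior density ∝ θ^2(1−θ)^6 is the kernel of Beta(3, 7).
Data: 15 successes in 26 trials. The binomial likelihood contributes θ^15(1−θ)^11, so the posterior is Beta(3+15, 7+11) = Beta(18, 18).
For Beta(a, b) with a, b > 1 the mode is (a−1)/(a+b−2) = 17/34 ≈ 0.500.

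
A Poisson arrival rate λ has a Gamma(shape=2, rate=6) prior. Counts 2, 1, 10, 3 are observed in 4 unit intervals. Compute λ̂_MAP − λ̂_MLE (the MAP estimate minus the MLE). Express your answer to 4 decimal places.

MAP − MLE = -2.3000

Σxᵢ = 16. Posterior is Gamma(18, 10); MAP = (18−1)/10 = 17/10 ≈ 1.70000.
MLE = x̄ = 16/4 ≈ 4.00000.
Difference = 17/10 − 16/4 = -23/10 ≈ -2.3000.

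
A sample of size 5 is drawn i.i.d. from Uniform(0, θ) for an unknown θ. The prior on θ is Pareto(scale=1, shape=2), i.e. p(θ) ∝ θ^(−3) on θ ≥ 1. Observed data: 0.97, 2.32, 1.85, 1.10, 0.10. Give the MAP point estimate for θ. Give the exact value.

θ̂_MAP = 2.32

The Uniform(0, θ) likelihood is θ^(−n) for θ ≥ max(xᵢ), zero otherwise. Here max(xᵢ) = 2.32.
Posterior ∝ θ^(−3) · θ^(−5) = θ^(−8) on θ ≥ max(1, 2.32) = 2.32.
This density is strictly decreasing in θ, so the posterior mode lies at the lower boundary of the support.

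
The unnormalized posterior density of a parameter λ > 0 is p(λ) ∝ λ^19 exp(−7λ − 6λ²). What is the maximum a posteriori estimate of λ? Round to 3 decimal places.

ℓ'(λ) = 19/λ − 7 − 12λ. Setting this to zero and multiplying by λ: 12λ² + 7λ − 19 = 0.
λ = (−7 + √(7² + 4·12·19)) / (2·12) = (−7 + √961) / 24 = (−7 + 31)/24 = 1.
ℓ''(λ) = −19/λ² − 12 < 0, confirming a maximum.

λ̂_MAP = 1.000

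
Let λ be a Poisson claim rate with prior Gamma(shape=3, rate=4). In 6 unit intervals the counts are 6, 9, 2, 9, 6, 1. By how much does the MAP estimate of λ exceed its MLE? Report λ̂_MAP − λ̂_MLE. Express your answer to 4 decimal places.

Σxᵢ = 33. Posterior is Gamma(36, 10); MAP = (36−1)/10 = 35/10 ≈ 3.50000.
MLE = x̄ = 33/6 ≈ 5.50000.
Difference = 35/10 − 33/6 = -2 ≈ -2.0000.

MAP − MLE = -2.0000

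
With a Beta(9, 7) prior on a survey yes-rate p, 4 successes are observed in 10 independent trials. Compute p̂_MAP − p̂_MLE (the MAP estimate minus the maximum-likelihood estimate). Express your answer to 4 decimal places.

Posterior is Beta(13, 13); MAP = (13−1)/(26−2) = 12/24 ≈ 0.50000.
MLE ignores the prior: p̂_MLE = k/n = 4/10 ≈ 0.40000.
Difference = 12/24 − 4/10 = 1/10 ≈ 0.1000.

MAP − MLE = 0.1000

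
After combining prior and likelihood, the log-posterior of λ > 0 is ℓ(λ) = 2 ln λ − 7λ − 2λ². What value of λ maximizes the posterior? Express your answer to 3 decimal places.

ℓ'(λ) = 2/λ − 7 − 4λ. Setting this to zero and multiplying by λ: 4λ² + 7λ − 2 = 0.
λ = (−7 + √(7² + 4·4·2)) / (2·4) = (−7 + √81) / 8 = (−7 + 9)/8 = 1/4.
ℓ''(λ) = −2/λ² − 4 < 0, confirming a maximum.

λ̂_MAP = 0.250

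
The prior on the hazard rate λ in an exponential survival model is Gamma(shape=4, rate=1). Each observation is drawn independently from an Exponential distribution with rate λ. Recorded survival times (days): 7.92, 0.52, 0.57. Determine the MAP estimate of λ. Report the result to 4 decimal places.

λ̂_MAP = 0.5994

The Exponential(rate=λ) likelihood is ∝ λ^n e^(−λΣtᵢ). Here n = 3 and Σtᵢ = 7.92 + 0.52 + 0.57 = 9.01.
Posterior ∝ λ^3e^(−1λ) · λ^3e^(−9.01λ) = λ^6e^(−10.01λ), i.e. Gamma(7, 10.01).
Mode = (a−1)/b = 6/10.01 ≈ 0.5994.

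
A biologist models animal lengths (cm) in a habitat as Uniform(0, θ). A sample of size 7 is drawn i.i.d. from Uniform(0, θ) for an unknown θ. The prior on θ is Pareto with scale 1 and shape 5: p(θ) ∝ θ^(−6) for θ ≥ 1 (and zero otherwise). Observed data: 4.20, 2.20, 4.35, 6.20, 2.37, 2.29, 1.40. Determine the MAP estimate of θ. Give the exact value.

θ̂_MAP = 6.20

The Uniform(0, θ) likelihood is θ^(−n) for θ ≥ max(xᵢ), zero otherwise. Here max(xᵢ) = 6.20.
Posterior ∝ θ^(−6) · θ^(−7) = θ^(−13) on θ ≥ max(1, 6.20) = 6.20.
This density is strictly decreasing in θ, so the posterior mode lies at the lower boundary of the support.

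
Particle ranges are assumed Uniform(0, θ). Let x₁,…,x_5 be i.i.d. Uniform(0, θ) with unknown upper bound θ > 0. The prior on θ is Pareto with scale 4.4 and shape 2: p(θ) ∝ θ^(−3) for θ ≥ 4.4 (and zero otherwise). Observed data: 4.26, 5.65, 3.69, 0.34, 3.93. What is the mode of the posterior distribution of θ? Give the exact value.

θ̂_MAP = 5.65

The Uniform(0, θ) likelihood is θ^(−n) for θ ≥ max(xᵢ), zero otherwise. Here max(xᵢ) = 5.65.
Posterior ∝ θ^(−3) · θ^(−5) = θ^(−8) on θ ≥ max(4.4, 5.65) = 5.65.
This density is strictly decreasing in θ, so the posterior mode lies at the lower boundary of the support.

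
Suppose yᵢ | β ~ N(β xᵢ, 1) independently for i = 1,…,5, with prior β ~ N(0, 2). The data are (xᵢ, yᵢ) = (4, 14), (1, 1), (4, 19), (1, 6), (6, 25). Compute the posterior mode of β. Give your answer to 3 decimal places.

log p(β | y) = −Σ(yᵢ − βxᵢ)²/(2·1) − β²/(2·2) + const.
Setting the derivative to zero: Σxᵢ(yᵢ − βxᵢ)/1 − β/2 = 0, so β = Σxᵢyᵢ / (Σxᵢ² + σ²/τ²).
Σxᵢyᵢ = 4·14 + 1·1 + 4·19 + 1·6 + 6·25 = 289; Σxᵢ² = 70; σ²/τ² = 0.5.
β̂_MAP = 289 / (70 + 0.5) = 289/70.5 ≈ 4.099.

β̂_MAP = 4.099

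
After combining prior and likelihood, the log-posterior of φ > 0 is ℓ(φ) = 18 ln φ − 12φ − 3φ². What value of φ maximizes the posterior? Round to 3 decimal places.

φ̂_MAP = 1.000

ℓ'(φ) = 18/φ − 12 − 6φ. Setting this to zero and multiplying by φ: 6φ² + 12φ − 18 = 0.
φ = (−12 + √(12² + 4·6·18)) / (2·6) = (−12 + √576) / 12 = (−12 + 24)/12 = 1.
ℓ''(φ) = −18/φ² − 6 < 0, confirming a maximum.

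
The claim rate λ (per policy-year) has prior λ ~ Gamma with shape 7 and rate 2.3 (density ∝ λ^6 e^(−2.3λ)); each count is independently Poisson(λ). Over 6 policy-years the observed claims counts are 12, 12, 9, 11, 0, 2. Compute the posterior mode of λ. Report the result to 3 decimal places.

Σxᵢ = 12+12+9+11+0+2 = 46, with n = 6.
Posterior ∝ λ^6e^(−2.3λ) · λ^46e^(−6λ) = λ^52e^(−8.3λ), i.e. Gamma(shape=53, rate=8.3).
The mode of a Gamma(a, b) with a ≥ 1 (shape–rate) is (a−1)/b = 52/8.3 ≈ 6.265.

λ̂_MAP = 6.265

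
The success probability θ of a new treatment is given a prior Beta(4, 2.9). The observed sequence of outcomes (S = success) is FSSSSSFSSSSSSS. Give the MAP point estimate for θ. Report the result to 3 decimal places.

Prior: Beta(4, 2.9).
Data: 12 successes in 14 trials (from the sequence). The binomial likelihood contributes θ^12(1−θ)^2, so the posterior is Beta(4+12, 2.9+2) = Beta(16, 4.9).
For Beta(a, b) with a, b > 1 the mode is (a−1)/(a+b−2) = 15/18.9 ≈ 0.794.

θ̂_MAP = 0.794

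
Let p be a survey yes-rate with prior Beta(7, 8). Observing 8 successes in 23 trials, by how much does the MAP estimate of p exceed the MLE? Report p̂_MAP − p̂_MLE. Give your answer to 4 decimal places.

MAP − MLE = 0.0411

Posterior is Beta(15, 23); MAP = (15−1)/(38−2) = 14/36 ≈ 0.38889.
MLE ignores the prior: p̂_MLE = k/n = 8/23 ≈ 0.34783.
Difference = 14/36 − 8/23 = 17/414 ≈ 0.0411.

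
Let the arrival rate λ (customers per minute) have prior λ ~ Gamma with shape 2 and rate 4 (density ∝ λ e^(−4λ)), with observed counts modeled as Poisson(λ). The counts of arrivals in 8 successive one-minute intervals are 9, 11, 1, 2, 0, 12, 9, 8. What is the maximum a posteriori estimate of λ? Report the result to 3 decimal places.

Σxᵢ = 9+11+1+2+0+12+9+8 = 52, with n = 8.
Posterior ∝ λe^(−4λ) · λ^52e^(−8λ) = λ^53e^(−12λ), i.e. Gamma(shape=54, rate=12).
The mode of a Gamma(a, b) with a ≥ 1 (shape–rate) is (a−1)/b = 53/12 ≈ 4.417.

λ̂_MAP = 4.417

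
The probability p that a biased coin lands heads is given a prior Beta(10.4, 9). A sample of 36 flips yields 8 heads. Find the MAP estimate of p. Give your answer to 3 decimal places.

p̂_MAP = 0.326

Prior: Beta(10.4, 9).
Data: 8 successes in 36 trials. The binomial likelihood contributes p^8(1−p)^28, so the posterior is Beta(10.4+8, 9+28) = Beta(18.4, 37).
For Beta(a, b) with a, b > 1 the mode is (a−1)/(a+b−2) = 17.4/53.4 ≈ 0.326.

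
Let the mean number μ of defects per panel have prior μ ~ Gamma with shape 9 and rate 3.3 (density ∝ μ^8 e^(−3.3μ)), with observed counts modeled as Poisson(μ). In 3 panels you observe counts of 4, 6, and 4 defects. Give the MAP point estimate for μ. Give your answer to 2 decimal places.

Σxᵢ = 4+6+4 = 14, with n = 3.
Posterior ∝ μ^8e^(−3.3μ) · μ^14e^(−3μ) = μ^22e^(−6.3μ), i.e. Gamma(shape=23, rate=6.3).
The mode of a Gamma(a, b) with a ≥ 1 (shape–rate) is (a−1)/b = 22/6.3 ≈ 3.49.

μ̂_MAP = 3.49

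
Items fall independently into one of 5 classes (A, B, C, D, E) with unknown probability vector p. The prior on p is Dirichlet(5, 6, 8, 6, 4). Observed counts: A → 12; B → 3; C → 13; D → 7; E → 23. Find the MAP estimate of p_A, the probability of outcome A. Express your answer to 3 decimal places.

MAP estimate of p_A = 0.195

The posterior is Dirichlet(αᵢ + nᵢ) = Dirichlet(17, 9, 21, 13, 27).
For a Dirichlet(a₁,…,a_K) with all aᵢ > 1, the mode has j-th component (aⱼ − 1)/(Σaᵢ − K).
Here Σaᵢ = 87 and K = 5, so p_A = (17 − 1)/(87 − 5) = 16/82 ≈ 0.195.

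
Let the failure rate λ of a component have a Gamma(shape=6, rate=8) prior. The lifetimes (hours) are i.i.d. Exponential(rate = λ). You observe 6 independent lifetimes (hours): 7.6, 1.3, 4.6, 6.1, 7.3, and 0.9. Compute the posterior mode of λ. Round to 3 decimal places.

The Exponential(rate=λ) likelihood is ∝ λ^n e^(−λΣtᵢ). Here n = 6 and Σtᵢ = 7.6 + 1.3 + 4.6 + 6.1 + 7.3 + 0.9 = 27.8.
Posterior ∝ λ^5e^(−8λ) · λ^6e^(−27.8λ) = λ^11e^(−35.8λ), i.e. Gamma(12, 35.8).
Mode = (a−1)/b = 11/35.8 ≈ 0.307.

λ̂_MAP = 0.307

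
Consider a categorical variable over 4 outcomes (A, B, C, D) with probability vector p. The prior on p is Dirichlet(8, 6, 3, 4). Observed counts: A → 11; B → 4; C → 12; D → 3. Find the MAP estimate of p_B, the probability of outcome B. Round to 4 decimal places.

The posterior is Dirichlet(αᵢ + nᵢ) = Dirichlet(19, 10, 15, 7).
For a Dirichlet(a₁,…,a_K) with all aᵢ > 1, the mode has j-th component (aⱼ − 1)/(Σaᵢ − K).
Here Σaᵢ = 51 and K = 4, so p_B = (10 − 1)/(51 − 4) = 9/47 ≈ 0.1915.

MAP estimate of p_B = 0.1915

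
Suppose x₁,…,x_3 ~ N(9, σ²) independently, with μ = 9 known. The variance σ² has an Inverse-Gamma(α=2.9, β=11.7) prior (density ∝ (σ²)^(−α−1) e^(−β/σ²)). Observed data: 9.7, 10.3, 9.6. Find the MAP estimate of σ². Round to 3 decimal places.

Sum of squared deviations about the known mean: SS = (9.7−9)² + (10.3−9)² + (9.6−9)² = 2.54.
The Normal likelihood contributes (σ²)^(−n/2) exp(−SS/(2σ²)), so the posterior is Inverse-Gamma(α + n/2, β + SS/2) = Inverse-Gamma(4.4, 12.97).
The mode of Inverse-Gamma(a, b) is b/(a+1) = 12.97/5.4 ≈ 2.402.

σ̂²_MAP = 2.402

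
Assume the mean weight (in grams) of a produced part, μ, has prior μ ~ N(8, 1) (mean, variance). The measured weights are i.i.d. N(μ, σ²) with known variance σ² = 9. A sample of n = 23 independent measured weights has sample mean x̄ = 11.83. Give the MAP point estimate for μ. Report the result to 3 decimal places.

μ̂_MAP = 10.753

n = 23, x̄ = 11.83.
For a Normal prior and Normal likelihood with known variance, the posterior is Normal; its mode equals its mean, the precision-weighted average.
Prior precision 1/σ₀² = 1/1 = 1; data precision n/σ² = 23/9.
μ̂ = (1·8 + (23/9)·11.83) / (1 + 23/9) = (34409/900)/(32/9) = 10.7528125 ≈ 10.753.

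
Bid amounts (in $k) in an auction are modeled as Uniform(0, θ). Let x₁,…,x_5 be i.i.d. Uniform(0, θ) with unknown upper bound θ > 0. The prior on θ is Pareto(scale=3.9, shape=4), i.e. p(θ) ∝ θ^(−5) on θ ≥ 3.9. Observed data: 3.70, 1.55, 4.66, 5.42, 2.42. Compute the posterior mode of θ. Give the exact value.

The Uniform(0, θ) likelihood is θ^(−n) for θ ≥ max(xᵢ), zero otherwise. Here max(xᵢ) = 5.42.
Posterior ∝ θ^(−5) · θ^(−5) = θ^(−10) on θ ≥ max(3.9, 5.42) = 5.42.
This density is strictly decreasing in θ, so the posterior mode lies at the lower boundary of the support.

θ̂_MAP = 5.42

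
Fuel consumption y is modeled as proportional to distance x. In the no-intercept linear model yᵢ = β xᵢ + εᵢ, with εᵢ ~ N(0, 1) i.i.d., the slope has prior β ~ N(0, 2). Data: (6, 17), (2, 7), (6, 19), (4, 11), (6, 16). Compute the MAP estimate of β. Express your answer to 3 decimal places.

log p(β | y) = −Σ(yᵢ − βxᵢ)²/(2·1) − β²/(2·2) + const.
Setting the derivative to zero: Σxᵢ(yᵢ − βxᵢ)/1 − β/2 = 0, so β = Σxᵢyᵢ / (Σxᵢ² + σ²/τ²).
Σxᵢyᵢ = 6·17 + 2·7 + 6·19 + 4·11 + 6·16 = 370; Σxᵢ² = 128; σ²/τ² = 0.5.
β̂_MAP = 370 / (128 + 0.5) = 370/128.5 ≈ 2.879.

β̂_MAP = 2.879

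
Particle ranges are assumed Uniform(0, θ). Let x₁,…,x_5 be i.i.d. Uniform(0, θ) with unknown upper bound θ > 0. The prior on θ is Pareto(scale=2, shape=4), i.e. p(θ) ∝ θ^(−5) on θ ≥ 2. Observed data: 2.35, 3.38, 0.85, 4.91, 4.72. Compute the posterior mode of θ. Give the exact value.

θ̂_MAP = 4.91

The Uniform(0, θ) likelihood is θ^(−n) for θ ≥ max(xᵢ), zero otherwise. Here max(xᵢ) = 4.91.
Posterior ∝ θ^(−5) · θ^(−5) = θ^(−10) on θ ≥ max(2, 4.91) = 4.91.
This density is strictly decreasing in θ, so the posterior mode lies at the lower boundary of the support.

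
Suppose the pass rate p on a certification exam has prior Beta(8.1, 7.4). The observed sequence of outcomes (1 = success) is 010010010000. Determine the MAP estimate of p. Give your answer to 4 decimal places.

p̂_MAP = 0.3961

Prior: Beta(8.1, 7.4).
Data: 3 successes in 12 trials (from the sequence). The binomial likelihood contributes p^3(1−p)^9, so the posterior is Beta(8.1+3, 7.4+9) = Beta(11.1, 16.4).
For Beta(a, b) with a, b > 1 the mode is (a−1)/(a+b−2) = 10.1/25.5 ≈ 0.3961.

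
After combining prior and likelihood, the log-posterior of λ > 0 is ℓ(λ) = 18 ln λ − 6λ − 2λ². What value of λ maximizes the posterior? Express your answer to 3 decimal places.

λ̂_MAP = 1.500

ℓ'(λ) = 18/λ − 6 − 4λ. Setting this to zero and multiplying by λ: 4λ² + 6λ − 18 = 0.
λ = (−6 + √(6² + 4·4·18)) / (2·4) = (−6 + √324) / 8 = (−6 + 18)/8 = 3/2.
ℓ''(λ) = −18/λ² − 4 < 0, confirming a maximum.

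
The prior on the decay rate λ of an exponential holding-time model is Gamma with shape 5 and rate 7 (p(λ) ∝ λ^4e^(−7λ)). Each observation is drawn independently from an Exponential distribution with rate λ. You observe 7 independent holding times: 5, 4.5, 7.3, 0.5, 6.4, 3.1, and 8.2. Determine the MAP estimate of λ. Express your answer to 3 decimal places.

The Exponential(rate=λ) likelihood is ∝ λ^n e^(−λΣtᵢ). Here n = 7 and Σtᵢ = 5 + 4.5 + 7.3 + 0.5 + 6.4 + 3.1 + 8.2 = 35.
Posterior ∝ λ^4e^(−7λ) · λ^7e^(−35λ) = λ^11e^(−42λ), i.e. Gamma(12, 42).
Mode = (a−1)/b = 11/42 ≈ 0.262.

λ̂_MAP = 0.262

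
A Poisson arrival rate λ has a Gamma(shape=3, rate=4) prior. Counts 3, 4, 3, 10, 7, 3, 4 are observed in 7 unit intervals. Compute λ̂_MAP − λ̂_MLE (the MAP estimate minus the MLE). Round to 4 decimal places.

MAP − MLE = -1.5844

Σxᵢ = 34. Posterior is Gamma(37, 11); MAP = (37−1)/11 = 36/11 ≈ 3.27273.
MLE = x̄ = 34/7 ≈ 4.85714.
Difference = 36/11 − 34/7 = -122/77 ≈ -1.5844.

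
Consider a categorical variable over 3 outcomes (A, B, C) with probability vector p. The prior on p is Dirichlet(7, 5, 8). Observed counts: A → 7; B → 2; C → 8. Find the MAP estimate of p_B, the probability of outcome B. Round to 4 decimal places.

The posterior is Dirichlet(αᵢ + nᵢ) = Dirichlet(14, 7, 16).
For a Dirichlet(a₁,…,a_K) with all aᵢ > 1, the mode has j-th component (aⱼ − 1)/(Σaᵢ − K).
Here Σaᵢ = 37 and K = 3, so p_B = (7 − 1)/(37 − 3) = 6/34 ≈ 0.1765.

MAP estimate of p_B = 0.1765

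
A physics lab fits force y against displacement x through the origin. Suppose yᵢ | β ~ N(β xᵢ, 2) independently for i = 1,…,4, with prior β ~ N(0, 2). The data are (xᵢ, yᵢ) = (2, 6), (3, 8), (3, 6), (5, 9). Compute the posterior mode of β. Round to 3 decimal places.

log p(β | y) = −Σ(yᵢ − βxᵢ)²/(2·2) − β²/(2·2) + const.
Setting the derivative to zero: Σxᵢ(yᵢ − βxᵢ)/2 − β/2 = 0, so β = Σxᵢyᵢ / (Σxᵢ² + σ²/τ²).
Σxᵢyᵢ = 2·6 + 3·8 + 3·6 + 5·9 = 99; Σxᵢ² = 47; σ²/τ² = 1.
β̂_MAP = 99 / (47 + 1) = 99/48 ≈ 2.063.

β̂_MAP = 2.063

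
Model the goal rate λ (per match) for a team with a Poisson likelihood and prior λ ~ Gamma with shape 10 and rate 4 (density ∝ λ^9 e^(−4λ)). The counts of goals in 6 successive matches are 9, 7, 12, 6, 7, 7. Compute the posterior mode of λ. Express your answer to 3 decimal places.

Σxᵢ = 9+7+12+6+7+7 = 48, with n = 6.
Posterior ∝ λ^9e^(−4λ) · λ^48e^(−6λ) = λ^57e^(−10λ), i.e. Gamma(shape=58, rate=10).
The mode of a Gamma(a, b) with a ≥ 1 (shape–rate) is (a−1)/b = 57/10 ≈ 5.700.

λ̂_MAP = 5.700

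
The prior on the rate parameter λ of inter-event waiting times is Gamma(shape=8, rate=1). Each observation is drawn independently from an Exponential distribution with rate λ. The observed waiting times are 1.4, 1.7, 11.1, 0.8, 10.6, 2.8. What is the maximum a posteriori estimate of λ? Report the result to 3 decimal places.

λ̂_MAP = 0.442

The Exponential(rate=λ) likelihood is ∝ λ^n e^(−λΣtᵢ). Here n = 6 and Σtᵢ = 1.4 + 1.7 + 11.1 + 0.8 + 10.6 + 2.8 = 28.4.
Posterior ∝ λ^7e^(−1λ) · λ^6e^(−28.4λ) = λ^13e^(−29.4λ), i.e. Gamma(14, 29.4).
Mode = (a−1)/b = 13/29.4 ≈ 0.442.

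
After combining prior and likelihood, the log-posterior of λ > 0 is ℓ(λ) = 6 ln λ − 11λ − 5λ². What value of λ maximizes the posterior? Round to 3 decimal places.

λ̂_MAP = 0.400

ℓ'(λ) = 6/λ − 11 − 10λ. Setting this to zero and multiplying by λ: 10λ² + 11λ − 6 = 0.
λ = (−11 + √(11² + 4·10·6)) / (2·10) = (−11 + √361) / 20 = (−11 + 19)/20 = 2/5.
ℓ''(λ) = −6/λ² − 10 < 0, confirming a maximum.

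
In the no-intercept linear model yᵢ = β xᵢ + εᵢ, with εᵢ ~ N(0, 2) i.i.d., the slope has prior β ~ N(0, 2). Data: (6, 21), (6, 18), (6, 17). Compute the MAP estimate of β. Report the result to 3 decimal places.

β̂_MAP = 3.083

log p(β | y) = −Σ(yᵢ − βxᵢ)²/(2·2) − β²/(2·2) + const.
Setting the derivative to zero: Σxᵢ(yᵢ − βxᵢ)/2 − β/2 = 0, so β = Σxᵢyᵢ / (Σxᵢ² + σ²/τ²).
Σxᵢyᵢ = 6·21 + 6·18 + 6·17 = 336; Σxᵢ² = 108; σ²/τ² = 1.
β̂_MAP = 336 / (108 + 1) = 336/109 ≈ 3.083.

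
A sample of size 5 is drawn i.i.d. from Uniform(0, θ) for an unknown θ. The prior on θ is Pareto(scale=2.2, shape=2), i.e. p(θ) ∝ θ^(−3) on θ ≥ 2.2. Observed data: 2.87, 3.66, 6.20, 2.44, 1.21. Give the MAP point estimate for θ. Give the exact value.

The Uniform(0, θ) likelihood is θ^(−n) for θ ≥ max(xᵢ), zero otherwise. Here max(xᵢ) = 6.20.
Posterior ∝ θ^(−3) · θ^(−5) = θ^(−8) on θ ≥ max(2.2, 6.20) = 6.20.
This density is strictly decreasing in θ, so the posterior mode lies at the lower boundary of the support.

θ̂_MAP = 6.20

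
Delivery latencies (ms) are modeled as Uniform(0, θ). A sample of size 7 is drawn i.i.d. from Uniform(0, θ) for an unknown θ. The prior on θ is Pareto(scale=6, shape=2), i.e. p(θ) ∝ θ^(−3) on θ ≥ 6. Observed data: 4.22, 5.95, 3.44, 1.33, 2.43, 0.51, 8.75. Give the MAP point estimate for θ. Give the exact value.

The Uniform(0, θ) likelihood is θ^(−n) for θ ≥ max(xᵢ), zero otherwise. Here max(xᵢ) = 8.75.
Posterior ∝ θ^(−3) · θ^(−7) = θ^(−10) on θ ≥ max(6, 8.75) = 8.75.
This density is strictly decreasing in θ, so the posterior mode lies at the lower boundary of the support.

θ̂_MAP = 8.75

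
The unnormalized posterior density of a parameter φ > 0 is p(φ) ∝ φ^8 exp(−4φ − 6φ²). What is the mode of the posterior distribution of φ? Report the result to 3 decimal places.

φ̂_MAP = 0.667

ℓ'(φ) = 8/φ − 4 − 12φ. Setting this to zero and multiplying by φ: 12φ² + 4φ − 8 = 0.
φ = (−4 + √(4² + 4·12·8)) / (2·12) = (−4 + √400) / 24 = (−4 + 20)/24 = 2/3.
ℓ''(φ) = −8/φ² − 12 < 0, confirming a maximum.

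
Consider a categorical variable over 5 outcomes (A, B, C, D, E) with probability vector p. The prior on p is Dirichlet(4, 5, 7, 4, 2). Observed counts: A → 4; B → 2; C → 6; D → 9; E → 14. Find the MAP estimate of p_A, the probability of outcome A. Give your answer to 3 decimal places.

The posterior is Dirichlet(αᵢ + nᵢ) = Dirichlet(8, 7, 13, 13, 16).
For a Dirichlet(a₁,…,a_K) with all aᵢ > 1, the mode has j-th component (aⱼ − 1)/(Σaᵢ − K).
Here Σaᵢ = 57 and K = 5, so p_A = (8 − 1)/(57 − 5) = 7/52 ≈ 0.135.

MAP estimate of p_A = 0.135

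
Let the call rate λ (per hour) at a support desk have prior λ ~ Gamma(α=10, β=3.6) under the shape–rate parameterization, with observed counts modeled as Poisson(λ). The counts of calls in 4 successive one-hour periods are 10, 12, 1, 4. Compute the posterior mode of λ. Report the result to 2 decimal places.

Σxᵢ = 10+12+1+4 = 27, with n = 4.
Posterior ∝ λ^9e^(−3.6λ) · λ^27e^(−4λ) = λ^36e^(−7.6λ), i.e. Gamma(shape=37, rate=7.6).
The mode of a Gamma(a, b) with a ≥ 1 (shape–rate) is (a−1)/b = 36/7.6 ≈ 4.74.

λ̂_MAP = 4.74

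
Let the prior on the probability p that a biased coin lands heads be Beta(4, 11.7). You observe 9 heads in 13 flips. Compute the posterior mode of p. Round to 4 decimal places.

p̂_MAP = 0.4494

Prior: Beta(4, 11.7).
Data: 9 successes in 13 trials. The binomial likelihood contributes p^9(1−p)^4, so the posterior is Beta(4+9, 11.7+4) = Beta(13, 15.7).
For Beta(a, b) with a, b > 1 the mode is (a−1)/(a+b−2) = 12/26.7 ≈ 0.4494.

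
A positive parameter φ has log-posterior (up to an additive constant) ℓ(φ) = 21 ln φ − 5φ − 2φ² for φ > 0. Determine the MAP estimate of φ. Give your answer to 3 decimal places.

φ̂_MAP = 1.750

ℓ'(φ) = 21/φ − 5 − 4φ. Setting this to zero and multiplying by φ: 4φ² + 5φ − 21 = 0.
φ = (−5 + √(5² + 4·4·21)) / (2·4) = (−5 + √361) / 8 = (−5 + 19)/8 = 7/4.
ℓ''(φ) = −21/φ² − 4 < 0, confirming a maximum.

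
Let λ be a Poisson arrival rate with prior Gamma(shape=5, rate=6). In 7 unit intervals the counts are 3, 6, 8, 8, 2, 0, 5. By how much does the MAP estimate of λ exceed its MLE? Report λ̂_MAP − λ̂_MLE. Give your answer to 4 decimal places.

MAP − MLE = -1.8022

Σxᵢ = 32. Posterior is Gamma(37, 13); MAP = (37−1)/13 = 36/13 ≈ 2.76923.
MLE = x̄ = 32/7 ≈ 4.57143.
Difference = 36/13 − 32/7 = -164/91 ≈ -1.8022.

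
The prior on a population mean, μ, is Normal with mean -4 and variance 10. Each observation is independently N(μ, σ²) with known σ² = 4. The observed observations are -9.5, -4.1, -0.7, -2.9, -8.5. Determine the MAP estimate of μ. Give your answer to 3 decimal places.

n = 5; x̄ = ((-9.5) + (-4.1) + (-0.7) + (-2.9) + (-8.5))/5 = -25.7/5 = -5.14.
For a Normal prior and Normal likelihood with known variance, the posterior is Normal; its mode equals its mean, the precision-weighted average.
Prior precision 1/σ₀² = 1/10 = 0.1; data precision n/σ² = 5/4 = 1.25.
μ̂ = (0.1·(-4) + 1.25·(-5.14)) / (0.1 + 1.25) = (-6.825)/1.35 = -91/18 ≈ -5.056.

μ̂_MAP = -5.056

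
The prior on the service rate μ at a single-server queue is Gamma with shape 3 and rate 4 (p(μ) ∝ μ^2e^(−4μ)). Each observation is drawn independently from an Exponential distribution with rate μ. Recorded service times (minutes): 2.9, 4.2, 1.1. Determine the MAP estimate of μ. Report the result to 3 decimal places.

μ̂_MAP = 0.410

The Exponential(rate=μ) likelihood is ∝ μ^n e^(−μΣtᵢ). Here n = 3 and Σtᵢ = 2.9 + 4.2 + 1.1 = 8.2.
Posterior ∝ μ^2e^(−4μ) · μ^3e^(−8.2μ) = μ^5e^(−12.2μ), i.e. Gamma(6, 12.2).
Mode = (a−1)/b = 5/12.2 ≈ 0.410.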